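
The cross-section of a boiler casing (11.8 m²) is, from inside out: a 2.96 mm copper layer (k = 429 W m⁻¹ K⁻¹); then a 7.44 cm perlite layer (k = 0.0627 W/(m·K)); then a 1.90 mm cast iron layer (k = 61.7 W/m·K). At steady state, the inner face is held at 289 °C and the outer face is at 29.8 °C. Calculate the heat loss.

Q = 2580 W

Treat each layer as a resistance in series:
  R_copper = L/(kA) = 0.00296/(429·11.8) = 5.847×10^-7 K/W
  R_perlite = L/(kA) = 0.0744/(0.0627·11.8) = 0.1006 K/W
  R_cast iron = L/(kA) = 0.00190/(61.7·11.8) = 2.610×10^-6 K/W
ΣR = 5.847×10^-7 + 0.1006 + 2.610×10^-6 = 0.1006 K/W
Q = ΔT/ΣR = (289 °C − 29.8 °C)/0.1006 = 2580 W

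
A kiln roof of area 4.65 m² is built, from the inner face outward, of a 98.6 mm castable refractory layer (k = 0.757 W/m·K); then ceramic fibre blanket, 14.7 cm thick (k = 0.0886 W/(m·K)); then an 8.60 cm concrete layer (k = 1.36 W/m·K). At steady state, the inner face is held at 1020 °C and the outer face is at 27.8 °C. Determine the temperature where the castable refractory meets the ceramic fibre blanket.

T = 950 °C

Treat each layer as a resistance in series:
  R_castable refractory = L/(kA) = 0.0986/(0.757·4.65) = 0.02801 K/W
  R_ceramic fibre blanket = L/(kA) = 0.147/(0.0886·4.65) = 0.3568 K/W
  R_concrete = L/(kA) = 0.0860/(1.36·4.65) = 0.01360 K/W
ΣR = 0.02801 + 0.3568 + 0.01360 = 0.3984 K/W
Q = ΔT/ΣR = (1020 °C − 27.8 °C)/0.3984 = 2490 W
From the inner boundary to the castable refractory/ceramic fibre blanket interface, ΣR_partial = 0.02801 K/W.
T_interface = T_in − Q·ΣR_partial = 1020 °C − (2490)(0.02801) = 950 °C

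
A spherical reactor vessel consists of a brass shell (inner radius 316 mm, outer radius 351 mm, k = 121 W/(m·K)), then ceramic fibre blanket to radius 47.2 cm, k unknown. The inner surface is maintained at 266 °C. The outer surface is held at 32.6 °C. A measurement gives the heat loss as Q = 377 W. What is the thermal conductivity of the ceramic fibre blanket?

ΣR = ΔT/Q = |266 − 32.6|/377 = 0.6191 K/W
Known resistances:
  R_brass = (1/0.316 − 1/0.351)/(4πk) = 0.3156/(4π·121) = 2.075×10^-4 K/W
R_ceramic fibre blanket = ΣR − ΣR_known = 0.6191 − 2.075×10^-4 = 0.6189 K/W
(1/r₁−1/r₂)/(4πk) = 0.6189 ⇒ k = 0.7304/(4π·0.6189) = 0.0939 W/m·K

k = 0.0939 W/m·K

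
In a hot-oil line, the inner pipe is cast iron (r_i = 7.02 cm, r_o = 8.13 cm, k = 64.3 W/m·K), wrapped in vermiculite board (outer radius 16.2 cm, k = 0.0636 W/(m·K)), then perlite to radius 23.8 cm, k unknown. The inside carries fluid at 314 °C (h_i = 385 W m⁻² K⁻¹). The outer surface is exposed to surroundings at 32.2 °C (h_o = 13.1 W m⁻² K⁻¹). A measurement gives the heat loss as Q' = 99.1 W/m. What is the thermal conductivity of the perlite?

k = 0.0577 W/m·K

ΣR = ΔT/Q' = |314 − 32.2|/99.1 = 2.844 m·K/W
Known resistances:
  R'_conv,in = 1/(2πr h) = 1/(2π·0.0702·385) = 0.005889 m·K/W
  R'_cast iron = ln(0.0813/0.0702)/(2πk) = 0.1468/(2π·64.3) = 3.634×10^-4 m·K/W
  R'_vermiculite board = ln(0.162/0.0813)/(2πk) = 0.6895/(2π·0.0636) = 1.725 m·K/W
  R'_conv,out = 1/(2πr h) = 1/(2π·0.238·13.1) = 0.05105 m·K/W
R_perlite = ΣR − ΣR_known = 2.844 − 1.782 = 1.062 m·K/W
ln(r₂/r₁)/(2πk) = 1.062 ⇒ k = 0.3847/(2π·1.062) = 0.0577 W/m·K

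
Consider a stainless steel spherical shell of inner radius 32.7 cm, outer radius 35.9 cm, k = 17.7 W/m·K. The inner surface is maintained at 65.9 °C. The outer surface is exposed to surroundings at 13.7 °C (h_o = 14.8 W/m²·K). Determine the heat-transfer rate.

Q = 1220 W

Resistance network (inner→outer):
  R_stainless steel = (1/0.327 − 1/0.359)/(4πk) = 0.2726/(4π·17.7) = 0.001226 K/W
  R_conv,out = 1/(4πr²h) = 1/(4π·0.359²·14.8) = 0.04172 K/W
ΣR = 0.001226 + 0.04172 = 0.04295 K/W
Q = ΔT/ΣR = (65.9 °C − 13.7 °C)/0.04295 = 1220 W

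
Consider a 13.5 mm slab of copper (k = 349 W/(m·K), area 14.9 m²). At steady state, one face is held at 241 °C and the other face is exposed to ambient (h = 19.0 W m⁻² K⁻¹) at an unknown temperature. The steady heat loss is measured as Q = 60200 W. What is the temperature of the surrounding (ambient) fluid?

T_out = 28.2 °C

Sum the resistances:
  R_copper = L/(kA) = 0.0135/(349·14.9) = 2.596×10^-6 K/W
  R_conv,out = 1/(hA) = 1/(19.0·14.9) = 0.003532 K/W
ΣR = 0.003535 K/W
ΔT = Q·ΣR = 60200 × 0.003535 = 212.8 K
Heat flows outward, so T_out = T_in − ΔT = 241 − 212.8 = 28.2 °C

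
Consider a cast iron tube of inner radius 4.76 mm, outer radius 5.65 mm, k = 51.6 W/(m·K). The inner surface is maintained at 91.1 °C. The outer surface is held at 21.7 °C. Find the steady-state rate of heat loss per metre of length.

Q' = 2πk·ΔT/ln(r₂/r₁) = 2π × 51.6 × 69.4 / ln(0.00565/0.00476) = 1.31×10^5 W/m

Q' = 1.31×10^5 W/m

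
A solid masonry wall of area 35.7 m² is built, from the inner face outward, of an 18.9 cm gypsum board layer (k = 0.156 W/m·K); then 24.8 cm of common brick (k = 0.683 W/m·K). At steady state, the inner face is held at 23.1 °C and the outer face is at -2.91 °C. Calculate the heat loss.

Resistance network (inner→outer):
  R_gypsum board = L/(kA) = 0.189/(0.156·35.7) = 0.03394 K/W
  R_common brick = L/(kA) = 0.248/(0.683·35.7) = 0.01017 K/W
ΣR = 0.03394 + 0.01017 = 0.04411 K/W
Q = ΔT/ΣR = (23.1 °C − -2.91 °C)/0.04411 = 590 W

Q = 590 W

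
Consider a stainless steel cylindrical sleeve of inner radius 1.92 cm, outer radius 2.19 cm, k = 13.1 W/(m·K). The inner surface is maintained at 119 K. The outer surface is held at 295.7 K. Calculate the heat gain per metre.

Q' = 2πk·ΔT/ln(r₂/r₁) = 2π × 13.1 × 176.7 / ln(0.0219/0.0192) = 1.11×10^5 W/m

Q' = 1.11×10^5 W/m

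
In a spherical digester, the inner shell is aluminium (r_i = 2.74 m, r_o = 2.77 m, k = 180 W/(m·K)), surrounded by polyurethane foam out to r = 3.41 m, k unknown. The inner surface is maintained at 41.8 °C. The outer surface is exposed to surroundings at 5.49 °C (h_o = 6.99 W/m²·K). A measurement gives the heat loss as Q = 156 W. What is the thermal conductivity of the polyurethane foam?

k = 0.0233 W/m·K

ΣR = ΔT/Q = |41.8 − 5.49|/156 = 0.2328 K/W
Known resistances:
  R_aluminium = (1/2.74 − 1/2.77)/(4πk) = 0.003953/(4π·180) = 1.747×10^-6 K/W
  R_conv,out = 1/(4πr²h) = 1/(4π·3.41²·6.99) = 9.790×10^-4 K/W
R_polyurethane foam = ΣR − ΣR_known = 0.2328 − 9.807×10^-4 = 0.2318 K/W
(1/r₁−1/r₂)/(4πk) = 0.2318 ⇒ k = 0.06776/(4π·0.2318) = 0.0233 W/m·K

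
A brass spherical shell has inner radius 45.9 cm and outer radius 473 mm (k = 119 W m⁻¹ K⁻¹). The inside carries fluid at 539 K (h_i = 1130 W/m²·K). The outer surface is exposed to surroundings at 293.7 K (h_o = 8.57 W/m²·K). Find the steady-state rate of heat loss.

Q = 5.86 kW

Treat each layer as a resistance in series:
  R_conv,in = 1/(4πr²h) = 1/(4π·0.459²·1130) = 3.343×10^-4 K/W
  R_brass = (1/0.459 − 1/0.473)/(4πk) = 0.06448/(4π·119) = 4.312×10^-5 K/W
  R_conv,out = 1/(4πr²h) = 1/(4π·0.473²·8.57) = 0.04150 K/W
ΣR = 3.343×10^-4 + 4.312×10^-5 + 0.04150 = 0.04188 K/W
Q = ΔT/ΣR = (539 K − 293.7 K)/0.04188 = 5860 W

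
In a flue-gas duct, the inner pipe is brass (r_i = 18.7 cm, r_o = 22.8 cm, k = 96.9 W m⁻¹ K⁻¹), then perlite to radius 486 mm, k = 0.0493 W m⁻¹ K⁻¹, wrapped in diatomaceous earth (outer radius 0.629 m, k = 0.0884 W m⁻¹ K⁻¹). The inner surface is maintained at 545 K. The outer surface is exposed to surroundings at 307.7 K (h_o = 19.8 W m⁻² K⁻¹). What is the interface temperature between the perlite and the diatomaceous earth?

Resistance network (inner→outer):
  R'_brass = ln(0.228/0.187)/(2πk) = 0.1982/(2π·96.9) = 3.256×10^-4 m·K/W
  R'_perlite = ln(0.486/0.228)/(2πk) = 0.7569/(2π·0.0493) = 2.443 m·K/W
  R'_diatomaceous earth = ln(0.629/0.486)/(2πk) = 0.2579/(2π·0.0884) = 0.4644 m·K/W
  R'_conv,out = 1/(2πr h) = 1/(2π·0.629·19.8) = 0.01278 m·K/W
ΣR = 3.256×10^-4 + 2.443 + 0.4644 + 0.01278 = 2.921 m·K/W
Q' = ΔT/ΣR = (545 K − 307.7 K)/2.921 = 81.24 W/m
From the inner boundary to the perlite/diatomaceous earth interface, ΣR_partial = 2.443 m·K/W.
T_interface = T_in − Q'·ΣR_partial = 545 K − (81.24)(2.443) = 346.5 K

T = 346.5 K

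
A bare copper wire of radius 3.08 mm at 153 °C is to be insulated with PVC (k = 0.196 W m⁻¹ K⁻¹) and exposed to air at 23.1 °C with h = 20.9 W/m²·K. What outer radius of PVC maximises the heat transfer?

r_cr = 0.938 cm

For a cylinder, r_cr = k_ins/h = 0.196/20.9 = 0.00938 m = 0.938 cm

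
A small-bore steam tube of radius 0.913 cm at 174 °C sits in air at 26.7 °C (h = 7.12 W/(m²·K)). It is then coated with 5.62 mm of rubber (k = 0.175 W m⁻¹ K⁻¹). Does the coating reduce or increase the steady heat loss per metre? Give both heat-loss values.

increases: 60.2 → 75.5 W/m

Critical radius for a cylinder: r_cr = k/h = 0.0246 m = 2.46 cm.
Outer radius after coating: r₂ = 0.00913 + 0.00562 = 0.01475 m.
Since r₁ < r_cr and r₂ ≤ r_cr, the coating moves toward the maximum at r_cr — heat loss rises.
Bare: R = 1/(2πr₁h) = 2.448 m·K/W; Q = 147.3/2.448 = 60.2 W/m.
Coated: R = R_cond + R_conv = 1.952 m·K/W; Q = 147.3/1.952 = 75.5 W/m.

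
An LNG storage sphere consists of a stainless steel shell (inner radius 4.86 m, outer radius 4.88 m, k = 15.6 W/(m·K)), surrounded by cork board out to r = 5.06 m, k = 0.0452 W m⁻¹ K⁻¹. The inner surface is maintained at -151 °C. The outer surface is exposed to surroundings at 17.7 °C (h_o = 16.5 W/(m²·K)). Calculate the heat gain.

Treat each layer as a resistance in series:
  R_stainless steel = (1/4.86 − 1/4.88)/(4πk) = 8.433×10^-4/(4π·15.6) = 4.302×10^-6 K/W
  R_cork board = (1/4.88 − 1/5.06)/(4πk) = 0.007290/(4π·0.0452) = 0.01283 K/W
  R_conv,out = 1/(4πr²h) = 1/(4π·5.06²·16.5) = 1.884×10^-4 K/W
ΣR = 4.302×10^-6 + 0.01283 + 1.884×10^-4 = 0.01302 K/W
Q = ΔT/ΣR = (-151 °C − 17.7 °C)/0.01302 = -13000 W
(Negative Q ⇒ heat flows inward; heat gain = 13000 W.)

Q = 13000 W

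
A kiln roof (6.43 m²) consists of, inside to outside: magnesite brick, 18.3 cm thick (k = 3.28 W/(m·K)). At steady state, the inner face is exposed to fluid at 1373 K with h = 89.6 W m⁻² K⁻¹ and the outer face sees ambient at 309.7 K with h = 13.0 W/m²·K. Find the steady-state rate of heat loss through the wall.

Treat each layer as a resistance in series:
  R_conv,in = 1/(hA) = 1/(89.6·6.43) = 0.001736 K/W
  R_magnesite brick = L/(kA) = 0.183/(3.28·6.43) = 0.008677 K/W
  R_conv,out = 1/(hA) = 1/(13.0·6.43) = 0.01196 K/W
ΣR = 0.001736 + 0.008677 + 0.01196 = 0.02237 K/W
Q = ΔT/ΣR = (1373 K − 309.7 K)/0.02237 = 47500 W

Q = 47.5 kW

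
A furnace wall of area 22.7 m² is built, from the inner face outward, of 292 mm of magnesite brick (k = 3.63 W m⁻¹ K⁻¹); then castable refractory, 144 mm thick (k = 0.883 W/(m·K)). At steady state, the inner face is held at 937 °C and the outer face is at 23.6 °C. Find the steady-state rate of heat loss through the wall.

Series thermal resistances, inner to outer:
  R_magnesite brick = L/(kA) = 0.292/(3.63·22.7) = 0.003544 K/W
  R_castable refractory = L/(kA) = 0.144/(0.883·22.7) = 0.007184 K/W
ΣR = 0.003544 + 0.007184 = 0.01073 K/W
Q = ΔT/ΣR = (937 °C − 23.6 °C)/0.01073 = 85100 W

Q = 85.1 kW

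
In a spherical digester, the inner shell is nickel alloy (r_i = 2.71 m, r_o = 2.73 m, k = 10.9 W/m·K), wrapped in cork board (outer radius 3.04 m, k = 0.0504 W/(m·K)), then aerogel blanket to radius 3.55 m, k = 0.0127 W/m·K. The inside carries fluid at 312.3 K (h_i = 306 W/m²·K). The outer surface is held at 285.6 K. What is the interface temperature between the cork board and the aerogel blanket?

Treat each layer as a resistance in series:
  R_conv,in = 1/(4πr²h) = 1/(4π·2.71²·306) = 3.541×10^-5 K/W
  R_nickel alloy = (1/2.71 − 1/2.73)/(4πk) = 0.002703/(4π·10.9) = 1.974×10^-5 K/W
  R_cork board = (1/2.73 − 1/3.04)/(4πk) = 0.03735/(4π·0.0504) = 0.05898 K/W
  R_aerogel blanket = (1/3.04 − 1/3.55)/(4πk) = 0.04726/(4π·0.0127) = 0.2961 K/W
ΣR = 3.541×10^-5 + 1.974×10^-5 + 0.05898 + 0.2961 = 0.3551 K/W
Q = ΔT/ΣR = (312.3 K − 285.6 K)/0.3551 = 75.19 W
From the inner boundary to the cork board/aerogel blanket interface, ΣR_partial = 0.05904 K/W.
T_interface = T_in − Q·ΣR_partial = 312.3 K − (75.19)(0.05904) = 307.9 K

T = 307.9 K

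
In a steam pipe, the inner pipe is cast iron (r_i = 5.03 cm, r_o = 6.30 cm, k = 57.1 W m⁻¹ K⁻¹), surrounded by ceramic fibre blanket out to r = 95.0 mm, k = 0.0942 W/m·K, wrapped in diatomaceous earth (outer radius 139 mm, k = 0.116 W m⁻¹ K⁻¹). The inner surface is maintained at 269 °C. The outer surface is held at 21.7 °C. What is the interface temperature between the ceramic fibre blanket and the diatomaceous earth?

T = 128 °C

Series thermal resistances, inner to outer:
  R'_cast iron = ln(0.0630/0.0503)/(2πk) = 0.2251/(2π·57.1) = 6.275×10^-4 m·K/W
  R'_ceramic fibre blanket = ln(0.0950/0.0630)/(2πk) = 0.4107/(2π·0.0942) = 0.6940 m·K/W
  R'_diatomaceous earth = ln(0.139/0.0950)/(2πk) = 0.3806/(2π·0.116) = 0.5222 m·K/W
ΣR = 6.275×10^-4 + 0.6940 + 0.5222 = 1.217 m·K/W
Q' = ΔT/ΣR = (269 °C − 21.7 °C)/1.217 = 203.2 W/m
From the inner boundary to the ceramic fibre blanket/diatomaceous earth interface, ΣR_partial = 0.6946 m·K/W.
T_interface = T_in − Q'·ΣR_partial = 269 °C − (203.2)(0.6946) = 128 °C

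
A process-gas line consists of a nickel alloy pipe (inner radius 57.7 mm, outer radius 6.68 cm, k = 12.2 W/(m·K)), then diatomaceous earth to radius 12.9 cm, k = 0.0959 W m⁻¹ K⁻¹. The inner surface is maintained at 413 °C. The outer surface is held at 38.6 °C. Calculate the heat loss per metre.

Resistance network (inner→outer):
  R'_nickel alloy = ln(0.0668/0.0577)/(2πk) = 0.1464/(2π·12.2) = 0.001910 m·K/W
  R'_diatomaceous earth = ln(0.129/0.0668)/(2πk) = 0.6581/(2π·0.0959) = 1.092 m·K/W
ΣR = 0.001910 + 1.092 = 1.094 m·K/W
Q' = ΔT/ΣR = (413 °C − 38.6 °C)/1.094 = 342 W/m

Q' = 342 W/m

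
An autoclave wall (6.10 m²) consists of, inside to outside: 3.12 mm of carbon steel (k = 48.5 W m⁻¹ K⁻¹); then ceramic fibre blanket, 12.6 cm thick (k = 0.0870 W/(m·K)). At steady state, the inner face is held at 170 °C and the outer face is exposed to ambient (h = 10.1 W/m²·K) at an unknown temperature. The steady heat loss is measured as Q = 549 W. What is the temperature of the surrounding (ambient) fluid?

Series resistances:
  R_carbon steel = L/(kA) = 0.00312/(48.5·6.10) = 1.055×10^-5 K/W
  R_ceramic fibre blanket = L/(kA) = 0.126/(0.0870·6.10) = 0.2374 K/W
  R_conv,out = 1/(hA) = 1/(10.1·6.10) = 0.01623 K/W
ΣR = 0.2537 K/W
ΔT = Q·ΣR = 549 × 0.2537 = 139.3 K
Heat flows outward, so T_out = T_in − ΔT = 170 − 139.3 = 30.7 °C

T_out = 30.7 °C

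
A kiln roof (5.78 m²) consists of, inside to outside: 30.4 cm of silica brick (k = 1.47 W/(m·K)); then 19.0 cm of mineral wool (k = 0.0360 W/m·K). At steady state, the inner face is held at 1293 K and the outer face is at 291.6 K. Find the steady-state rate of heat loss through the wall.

Treat each layer as a resistance in series:
  R_silica brick = L/(kA) = 0.304/(1.47·5.78) = 0.03578 K/W
  R_mineral wool = L/(kA) = 0.190/(0.0360·5.78) = 0.9131 K/W
ΣR = 0.03578 + 0.9131 = 0.9489 K/W
Q = ΔT/ΣR = (1293 K − 291.6 K)/0.9489 = 1060 W

Q = 1060 W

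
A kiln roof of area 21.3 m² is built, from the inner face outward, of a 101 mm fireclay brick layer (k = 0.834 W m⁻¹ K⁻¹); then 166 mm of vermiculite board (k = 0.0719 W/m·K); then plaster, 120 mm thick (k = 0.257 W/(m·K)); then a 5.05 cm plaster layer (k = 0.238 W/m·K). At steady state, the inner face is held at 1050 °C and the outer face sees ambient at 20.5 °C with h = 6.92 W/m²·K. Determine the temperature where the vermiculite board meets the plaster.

T = 281 °C

Series thermal resistances, inner to outer:
  R_fireclay brick = L/(kA) = 0.101/(0.834·21.3) = 0.005686 K/W
  R_vermiculite board = L/(kA) = 0.166/(0.0719·21.3) = 0.1084 K/W
  R_plaster = L/(kA) = 0.120/(0.257·21.3) = 0.02192 K/W
  R_plaster = L/(kA) = 0.0505/(0.238·21.3) = 0.009962 K/W
  R_conv,out = 1/(hA) = 1/(6.92·21.3) = 0.006784 K/W
ΣR = 0.005686 + 0.1084 + 0.02192 + 0.009962 + 0.006784 = 0.1528 K/W
Q = ΔT/ΣR = (1050 °C − 20.5 °C)/0.1528 = 6738 W
From the inner boundary to the vermiculite board/plaster interface, ΣR_partial = 0.1141 K/W.
T_interface = T_in − Q·ΣR_partial = 1050 °C − (6738)(0.1141) = 281 °C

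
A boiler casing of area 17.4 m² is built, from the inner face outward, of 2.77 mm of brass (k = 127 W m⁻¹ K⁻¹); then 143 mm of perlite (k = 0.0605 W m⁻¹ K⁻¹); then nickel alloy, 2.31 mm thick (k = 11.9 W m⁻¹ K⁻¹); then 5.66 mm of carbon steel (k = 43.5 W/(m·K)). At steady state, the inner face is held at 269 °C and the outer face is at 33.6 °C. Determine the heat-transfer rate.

Q = 1730 W

Treat each layer as a resistance in series:
  R_brass = L/(kA) = 0.00277/(127·17.4) = 1.254×10^-6 K/W
  R_perlite = L/(kA) = 0.143/(0.0605·17.4) = 0.1358 K/W
  R_nickel alloy = L/(kA) = 0.00231/(11.9·17.4) = 1.116×10^-5 K/W
  R_carbon steel = L/(kA) = 0.00566/(43.5·17.4) = 7.478×10^-6 K/W
ΣR = 1.254×10^-6 + 0.1358 + 1.116×10^-5 + 7.478×10^-6 = 0.1358 K/W
Q = ΔT/ΣR = (269 °C − 33.6 °C)/0.1358 = 1730 W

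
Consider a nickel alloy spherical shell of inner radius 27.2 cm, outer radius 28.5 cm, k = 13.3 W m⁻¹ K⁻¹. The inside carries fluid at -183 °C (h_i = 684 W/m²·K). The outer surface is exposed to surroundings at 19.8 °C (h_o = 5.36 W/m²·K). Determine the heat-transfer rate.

Series thermal resistances, inner to outer:
  R_conv,in = 1/(4πr²h) = 1/(4π·0.272²·684) = 0.001573 K/W
  R_nickel alloy = (1/0.272 − 1/0.285)/(4πk) = 0.1677/(4π·13.3) = 0.001003 K/W
  R_conv,out = 1/(4πr²h) = 1/(4π·0.285²·5.36) = 0.1828 K/W
ΣR = 0.001573 + 0.001003 + 0.1828 = 0.1854 K/W
Q = ΔT/ΣR = (-183 °C − 19.8 °C)/0.1854 = -1090 W
(Negative Q ⇒ heat flows inward; heat gain = 1090 W.)

Q = 1090 W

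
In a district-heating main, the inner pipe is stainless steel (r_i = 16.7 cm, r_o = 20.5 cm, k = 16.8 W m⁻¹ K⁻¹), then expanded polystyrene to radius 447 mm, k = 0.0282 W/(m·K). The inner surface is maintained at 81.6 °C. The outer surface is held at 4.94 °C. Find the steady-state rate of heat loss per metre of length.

Treat each layer as a resistance in series:
  R'_stainless steel = ln(0.205/0.167)/(2πk) = 0.2050/(2π·16.8) = 0.001942 m·K/W
  R'_expanded polystyrene = ln(0.447/0.205)/(2πk) = 0.7795/(2π·0.0282) = 4.400 m·K/W
ΣR = 0.001942 + 4.400 = 4.402 m·K/W
Q' = ΔT/ΣR = (81.6 °C − 4.94 °C)/4.402 = 17.4 W/m

Q' = 17.4 W/m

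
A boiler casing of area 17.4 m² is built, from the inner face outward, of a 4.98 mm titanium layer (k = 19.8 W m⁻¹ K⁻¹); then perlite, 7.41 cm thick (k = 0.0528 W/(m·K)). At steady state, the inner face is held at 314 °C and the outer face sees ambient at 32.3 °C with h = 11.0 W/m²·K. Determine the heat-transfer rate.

Q = 3.28 kW

Resistance network (inner→outer):
  R_titanium = L/(kA) = 0.00498/(19.8·17.4) = 1.445×10^-5 K/W
  R_perlite = L/(kA) = 0.0741/(0.0528·17.4) = 0.08066 K/W
  R_conv,out = 1/(hA) = 1/(11.0·17.4) = 0.005225 K/W
ΣR = 1.445×10^-5 + 0.08066 + 0.005225 = 0.08590 K/W
Q = ΔT/ΣR = (314 °C − 32.3 °C)/0.08590 = 3280 W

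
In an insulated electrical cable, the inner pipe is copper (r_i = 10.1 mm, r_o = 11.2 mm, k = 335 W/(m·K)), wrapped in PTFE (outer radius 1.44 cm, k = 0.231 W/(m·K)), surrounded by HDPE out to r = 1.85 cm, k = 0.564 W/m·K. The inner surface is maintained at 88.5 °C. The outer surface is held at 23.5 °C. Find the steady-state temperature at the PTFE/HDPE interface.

T = 42.3 °C

Treat each layer as a resistance in series:
  R'_copper = ln(0.0112/0.0101)/(2πk) = 0.1034/(2π·335) = 4.911×10^-5 m·K/W
  R'_PTFE = ln(0.0144/0.0112)/(2πk) = 0.2513/(2π·0.231) = 0.1732 m·K/W
  R'_HDPE = ln(0.0185/0.0144)/(2πk) = 0.2505/(2π·0.564) = 0.07070 m·K/W
ΣR = 4.911×10^-5 + 0.1732 + 0.07070 = 0.2439 m·K/W
Q' = ΔT/ΣR = (88.5 °C − 23.5 °C)/0.2439 = 266.5 W/m
From the inner boundary to the PTFE/HDPE interface, ΣR_partial = 0.1732 m·K/W.
T_interface = T_in − Q'·ΣR_partial = 88.5 °C − (266.5)(0.1732) = 42.3 °C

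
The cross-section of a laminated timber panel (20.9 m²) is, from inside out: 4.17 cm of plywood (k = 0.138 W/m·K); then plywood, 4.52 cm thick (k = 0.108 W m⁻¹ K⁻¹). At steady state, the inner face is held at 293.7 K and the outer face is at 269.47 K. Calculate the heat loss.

Q = 703 W

Resistance network (inner→outer):
  R_plywood = L/(kA) = 0.0417/(0.138·20.9) = 0.01446 K/W
  R_plywood = L/(kA) = 0.0452/(0.108·20.9) = 0.02002 K/W
ΣR = 0.01446 + 0.02002 = 0.03448 K/W
Q = ΔT/ΣR = (293.7 K − 269.47 K)/0.03448 = 703 W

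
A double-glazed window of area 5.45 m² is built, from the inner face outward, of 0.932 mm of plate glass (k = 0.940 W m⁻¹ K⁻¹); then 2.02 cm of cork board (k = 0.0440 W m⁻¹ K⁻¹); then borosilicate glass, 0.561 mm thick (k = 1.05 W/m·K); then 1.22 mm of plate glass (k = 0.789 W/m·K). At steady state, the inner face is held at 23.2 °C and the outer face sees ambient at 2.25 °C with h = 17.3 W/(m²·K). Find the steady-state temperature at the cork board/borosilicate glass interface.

Series thermal resistances, inner to outer:
  R_plate glass = L/(kA) = 9.32×10^-4/(0.940·5.45) = 1.819×10^-4 K/W
  R_cork board = L/(kA) = 0.0202/(0.0440·5.45) = 0.08424 K/W
  R_borosilicate glass = L/(kA) = 5.61×10^-4/(1.05·5.45) = 9.803×10^-5 K/W
  R_plate glass = L/(kA) = 0.00122/(0.789·5.45) = 2.837×10^-4 K/W
  R_conv,out = 1/(hA) = 1/(17.3·5.45) = 0.01061 K/W
ΣR = 1.819×10^-4 + 0.08424 + 9.803×10^-5 + 2.837×10^-4 + 0.01061 = 0.09541 K/W
Q = ΔT/ΣR = (23.2 °C − 2.25 °C)/0.09541 = 219.6 W
From the inner boundary to the cork board/borosilicate glass interface, ΣR_partial = 0.08442 K/W.
T_interface = T_in − Q·ΣR_partial = 23.2 °C − (219.6)(0.08442) = 4.66 °C

T = 4.66 °C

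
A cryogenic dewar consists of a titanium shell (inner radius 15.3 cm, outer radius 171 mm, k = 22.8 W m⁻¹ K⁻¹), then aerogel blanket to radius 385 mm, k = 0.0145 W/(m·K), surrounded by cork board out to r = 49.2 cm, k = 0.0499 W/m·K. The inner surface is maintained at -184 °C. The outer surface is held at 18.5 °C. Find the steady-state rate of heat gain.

Q = 10.8 W

Resistance network (inner→outer):
  R_titanium = (1/0.153 − 1/0.171)/(4πk) = 0.6880/(4π·22.8) = 0.002401 K/W
  R_aerogel blanket = (1/0.171 − 1/0.385)/(4πk) = 3.251/(4π·0.0145) = 17.84 K/W
  R_cork board = (1/0.385 − 1/0.492)/(4πk) = 0.5649/(4π·0.0499) = 0.9008 K/W
ΣR = 0.002401 + 17.84 + 0.9008 = 18.74 K/W
Q = ΔT/ΣR = (-184 °C − 18.5 °C)/18.74 = -10.8 W
(Negative Q ⇒ heat flows inward; heat gain = 10.8 W.)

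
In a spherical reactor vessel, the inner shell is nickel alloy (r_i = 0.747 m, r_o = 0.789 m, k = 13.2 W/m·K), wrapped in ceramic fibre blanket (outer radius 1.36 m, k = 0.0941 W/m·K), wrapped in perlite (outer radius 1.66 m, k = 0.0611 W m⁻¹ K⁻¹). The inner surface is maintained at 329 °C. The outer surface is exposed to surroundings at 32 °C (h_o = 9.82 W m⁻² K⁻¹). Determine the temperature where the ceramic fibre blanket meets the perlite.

Series thermal resistances, inner to outer:
  R_nickel alloy = (1/0.747 − 1/0.789)/(4πk) = 0.07126/(4π·13.2) = 4.296×10^-4 K/W
  R_ceramic fibre blanket = (1/0.789 − 1/1.36)/(4πk) = 0.5321/(4π·0.0941) = 0.4500 K/W
  R_perlite = (1/1.36 − 1/1.66)/(4πk) = 0.1329/(4π·0.0611) = 0.1731 K/W
  R_conv,out = 1/(4πr²h) = 1/(4π·1.66²·9.82) = 0.002941 K/W
ΣR = 4.296×10^-4 + 0.4500 + 0.1731 + 0.002941 = 0.6265 K/W
Q = ΔT/ΣR = (329 °C − 32 °C)/0.6265 = 474.1 W
From the inner boundary to the ceramic fibre blanket/perlite interface, ΣR_partial = 0.4504 K/W.
T_interface = T_in − Q·ΣR_partial = 329 °C − (474.1)(0.4504) = 115 °C

T = 115 °C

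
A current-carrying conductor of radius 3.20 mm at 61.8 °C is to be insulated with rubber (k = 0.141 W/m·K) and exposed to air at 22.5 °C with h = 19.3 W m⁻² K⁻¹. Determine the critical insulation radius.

For a cylinder, r_cr = k_ins/h = 0.141/19.3 = 0.00731 m = 0.731 cm

r_cr = 0.731 cm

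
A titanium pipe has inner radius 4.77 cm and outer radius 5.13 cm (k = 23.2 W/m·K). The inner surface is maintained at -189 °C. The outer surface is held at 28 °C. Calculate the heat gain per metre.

Q' = 435 kW/m

Q' = 2πk·ΔT/ln(r₂/r₁) = 2π × 23.2 × 217 / ln(0.0513/0.0477) = 4.35×10^5 W/m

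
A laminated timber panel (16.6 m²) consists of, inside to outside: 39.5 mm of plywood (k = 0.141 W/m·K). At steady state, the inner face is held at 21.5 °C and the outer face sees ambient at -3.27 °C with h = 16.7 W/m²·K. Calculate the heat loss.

Q = 1210 W

Series thermal resistances, inner to outer:
  R_plywood = L/(kA) = 0.0395/(0.141·16.6) = 0.01688 K/W
  R_conv,out = 1/(hA) = 1/(16.7·16.6) = 0.003607 K/W
ΣR = 0.01688 + 0.003607 = 0.02049 K/W
Q = ΔT/ΣR = (21.5 °C − -3.27 °C)/0.02049 = 1210 W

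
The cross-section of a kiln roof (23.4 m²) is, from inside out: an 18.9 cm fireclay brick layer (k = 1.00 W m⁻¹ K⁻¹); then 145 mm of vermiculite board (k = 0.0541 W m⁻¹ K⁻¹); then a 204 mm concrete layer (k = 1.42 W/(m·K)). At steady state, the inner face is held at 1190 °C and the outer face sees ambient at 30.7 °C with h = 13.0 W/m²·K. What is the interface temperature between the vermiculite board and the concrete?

Treat each layer as a resistance in series:
  R_fireclay brick = L/(kA) = 0.189/(1.00·23.4) = 0.008077 K/W
  R_vermiculite board = L/(kA) = 0.145/(0.0541·23.4) = 0.1145 K/W
  R_concrete = L/(kA) = 0.204/(1.42·23.4) = 0.006139 K/W
  R_conv,out = 1/(hA) = 1/(13.0·23.4) = 0.003287 K/W
ΣR = 0.008077 + 0.1145 + 0.006139 + 0.003287 = 0.1320 K/W
Q = ΔT/ΣR = (1190 °C − 30.7 °C)/0.1320 = 8783 W
From the inner boundary to the vermiculite board/concrete interface, ΣR_partial = 0.1226 K/W.
T_interface = T_in − Q·ΣR_partial = 1190 °C − (8783)(0.1226) = 113 °C

T = 113 °C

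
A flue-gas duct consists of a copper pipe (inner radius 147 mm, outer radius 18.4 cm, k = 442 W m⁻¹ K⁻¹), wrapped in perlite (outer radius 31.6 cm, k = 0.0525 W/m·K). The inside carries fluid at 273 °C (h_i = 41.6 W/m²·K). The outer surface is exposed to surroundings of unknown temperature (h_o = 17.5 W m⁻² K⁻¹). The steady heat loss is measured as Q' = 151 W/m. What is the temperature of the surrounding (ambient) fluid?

T_out = 17.2 °C

Sum the resistances:
  R'_conv,in = 1/(2πr h) = 1/(2π·0.147·41.6) = 0.02603 m·K/W
  R'_copper = ln(0.184/0.147)/(2πk) = 0.2245/(2π·442) = 8.084×10^-5 m·K/W
  R'_perlite = ln(0.316/0.184)/(2πk) = 0.5408/(2π·0.0525) = 1.639 m·K/W
  R'_conv,out = 1/(2πr h) = 1/(2π·0.316·17.5) = 0.02878 m·K/W
ΣR = 1.694 m·K/W
ΔT = Q'·ΣR = 151 × 1.694 = 255.8 K
Heat flows outward, so T_out = T_in − ΔT = 273 − 255.8 = 17.2 °C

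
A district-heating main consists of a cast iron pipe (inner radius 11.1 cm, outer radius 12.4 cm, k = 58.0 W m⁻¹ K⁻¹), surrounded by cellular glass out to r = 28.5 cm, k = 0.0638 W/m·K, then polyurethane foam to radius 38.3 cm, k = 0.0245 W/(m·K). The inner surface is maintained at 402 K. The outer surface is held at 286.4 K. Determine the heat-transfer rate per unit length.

Q' = 28.9 W/m

Treat each layer as a resistance in series:
  R'_cast iron = ln(0.124/0.111)/(2πk) = 0.1108/(2π·58.0) = 3.039×10^-4 m·K/W
  R'_cellular glass = ln(0.285/0.124)/(2πk) = 0.8322/(2π·0.0638) = 2.076 m·K/W
  R'_polyurethane foam = ln(0.383/0.285)/(2πk) = 0.2955/(2π·0.0245) = 1.920 m·K/W
ΣR = 3.039×10^-4 + 2.076 + 1.920 = 3.996 m·K/W
Q' = ΔT/ΣR = (402 K − 286.4 K)/3.996 = 28.9 W/m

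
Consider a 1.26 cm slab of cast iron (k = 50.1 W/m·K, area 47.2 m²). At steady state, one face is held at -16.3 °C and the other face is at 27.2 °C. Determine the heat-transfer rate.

Q = 8.16×10^6 W

Q = kA·ΔT/L = 50.1 × 47.2 × |-16.3 °C − 27.2 °C| / 0.0126 = 8.16×10^6 W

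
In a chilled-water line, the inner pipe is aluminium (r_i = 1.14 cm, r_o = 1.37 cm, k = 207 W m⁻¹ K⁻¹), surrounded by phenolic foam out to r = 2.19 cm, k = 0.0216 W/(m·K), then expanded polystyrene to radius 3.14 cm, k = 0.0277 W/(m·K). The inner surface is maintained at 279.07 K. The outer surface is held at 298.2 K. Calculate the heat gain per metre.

Q' = 3.46 W/m

Series thermal resistances, inner to outer:
  R'_aluminium = ln(0.0137/0.0114)/(2πk) = 0.1838/(2π·207) = 1.413×10^-4 m·K/W
  R'_phenolic foam = ln(0.0219/0.0137)/(2πk) = 0.4691/(2π·0.0216) = 3.456 m·K/W
  R'_expanded polystyrene = ln(0.0314/0.0219)/(2πk) = 0.3603/(2π·0.0277) = 2.070 m·K/W
ΣR = 1.413×10^-4 + 3.456 + 2.070 = 5.526 m·K/W
Q' = ΔT/ΣR = (279.07 K − 298.2 K)/5.526 = -3.46 W/m
(Negative Q' ⇒ heat flows inward; heat gain = 3.46 W/m.)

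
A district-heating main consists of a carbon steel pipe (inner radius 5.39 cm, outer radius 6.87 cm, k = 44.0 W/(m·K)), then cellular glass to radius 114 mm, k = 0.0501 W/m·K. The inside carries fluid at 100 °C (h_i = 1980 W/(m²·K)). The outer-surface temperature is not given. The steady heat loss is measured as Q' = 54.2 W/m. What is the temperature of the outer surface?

T_out = 12.7 °C

Sum the resistances:
  R'_conv,in = 1/(2πr h) = 1/(2π·0.0539·1980) = 0.001491 m·K/W
  R'_carbon steel = ln(0.0687/0.0539)/(2πk) = 0.2426/(2π·44.0) = 8.776×10^-4 m·K/W
  R'_cellular glass = ln(0.114/0.0687)/(2πk) = 0.5064/(2π·0.0501) = 1.609 m·K/W
ΣR = 1.611 m·K/W
ΔT = Q'·ΣR = 54.2 × 1.611 = 87.32 K
Heat flows outward, so T_out = T_in − ΔT = 100 − 87.32 = 12.7 °C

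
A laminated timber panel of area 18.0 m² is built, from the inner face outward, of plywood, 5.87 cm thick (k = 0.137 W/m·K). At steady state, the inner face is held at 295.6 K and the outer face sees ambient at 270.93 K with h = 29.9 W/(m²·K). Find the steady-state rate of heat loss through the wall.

Q = 961 W

Resistance network (inner→outer):
  R_plywood = L/(kA) = 0.0587/(0.137·18.0) = 0.02380 K/W
  R_conv,out = 1/(hA) = 1/(29.9·18.0) = 0.001858 K/W
ΣR = 0.02380 + 0.001858 = 0.02566 K/W
Q = ΔT/ΣR = (295.6 K − 270.93 K)/0.02566 = 961 W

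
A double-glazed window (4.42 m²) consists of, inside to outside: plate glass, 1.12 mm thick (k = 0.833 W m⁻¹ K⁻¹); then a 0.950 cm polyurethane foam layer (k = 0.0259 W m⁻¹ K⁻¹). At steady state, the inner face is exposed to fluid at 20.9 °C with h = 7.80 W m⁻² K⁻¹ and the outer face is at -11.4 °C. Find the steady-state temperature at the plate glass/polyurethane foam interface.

Series thermal resistances, inner to outer:
  R_conv,in = 1/(hA) = 1/(7.80·4.42) = 0.02901 K/W
  R_plate glass = L/(kA) = 0.00112/(0.833·4.42) = 3.042×10^-4 K/W
  R_polyurethane foam = L/(kA) = 0.00950/(0.0259·4.42) = 0.08299 K/W
ΣR = 0.02901 + 3.042×10^-4 + 0.08299 = 0.1123 K/W
Q = ΔT/ΣR = (20.9 °C − -11.4 °C)/0.1123 = 287.6 W
From the inner boundary to the plate glass/polyurethane foam interface, ΣR_partial = 0.02931 K/W.
T_interface = T_in − Q·ΣR_partial = 20.9 °C − (287.6)(0.02931) = 12.5 °C

T = 12.5 °C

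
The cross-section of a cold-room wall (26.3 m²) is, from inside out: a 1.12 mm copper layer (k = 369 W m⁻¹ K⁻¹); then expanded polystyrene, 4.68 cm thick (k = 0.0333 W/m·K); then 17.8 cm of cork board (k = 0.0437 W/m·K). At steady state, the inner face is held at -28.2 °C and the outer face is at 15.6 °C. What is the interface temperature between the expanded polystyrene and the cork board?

Series thermal resistances, inner to outer:
  R_copper = L/(kA) = 0.00112/(369·26.3) = 1.154×10^-7 K/W
  R_expanded polystyrene = L/(kA) = 0.0468/(0.0333·26.3) = 0.05344 K/W
  R_cork board = L/(kA) = 0.178/(0.0437·26.3) = 0.1549 K/W
ΣR = 1.154×10^-7 + 0.05344 + 0.1549 = 0.2083 K/W
Q = ΔT/ΣR = (-28.2 °C − 15.6 °C)/0.2083 = -210.3 W
From the inner boundary to the expanded polystyrene/cork board interface, ΣR_partial = 0.05344 K/W.
T_interface = T_in − Q·ΣR_partial = -28.2 °C − (-210.3)(0.05344) = -17.0 °C

T = -17.0 °C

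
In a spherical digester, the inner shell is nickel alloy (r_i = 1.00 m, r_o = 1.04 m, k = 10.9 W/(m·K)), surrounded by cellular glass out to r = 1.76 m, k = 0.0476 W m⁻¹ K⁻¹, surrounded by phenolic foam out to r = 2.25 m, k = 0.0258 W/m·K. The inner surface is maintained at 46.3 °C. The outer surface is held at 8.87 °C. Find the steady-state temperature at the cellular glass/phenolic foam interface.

T = 22.6 °C

Series thermal resistances, inner to outer:
  R_nickel alloy = (1/1.00 − 1/1.04)/(4πk) = 0.03846/(4π·10.9) = 2.808×10^-4 K/W
  R_cellular glass = (1/1.04 − 1/1.76)/(4πk) = 0.3934/(4π·0.0476) = 0.6576 K/W
  R_phenolic foam = (1/1.76 − 1/2.25)/(4πk) = 0.1237/(4π·0.0258) = 0.3817 K/W
ΣR = 2.808×10^-4 + 0.6576 + 0.3817 = 1.040 K/W
Q = ΔT/ΣR = (46.3 °C − 8.87 °C)/1.040 = 35.99 W
From the inner boundary to the cellular glass/phenolic foam interface, ΣR_partial = 0.6579 K/W.
T_interface = T_in − Q·ΣR_partial = 46.3 °C − (35.99)(0.6579) = 22.6 °C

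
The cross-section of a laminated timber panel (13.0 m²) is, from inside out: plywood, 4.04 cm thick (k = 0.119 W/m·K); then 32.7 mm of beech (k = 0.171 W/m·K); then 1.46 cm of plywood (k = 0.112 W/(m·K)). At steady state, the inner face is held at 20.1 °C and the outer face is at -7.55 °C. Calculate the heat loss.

Treat each layer as a resistance in series:
  R_plywood = L/(kA) = 0.0404/(0.119·13.0) = 0.02612 K/W
  R_beech = L/(kA) = 0.0327/(0.171·13.0) = 0.01471 K/W
  R_plywood = L/(kA) = 0.0146/(0.112·13.0) = 0.01003 K/W
ΣR = 0.02612 + 0.01471 + 0.01003 = 0.05086 K/W
Q = ΔT/ΣR = (20.1 °C − -7.55 °C)/0.05086 = 544 W

Q = 544 W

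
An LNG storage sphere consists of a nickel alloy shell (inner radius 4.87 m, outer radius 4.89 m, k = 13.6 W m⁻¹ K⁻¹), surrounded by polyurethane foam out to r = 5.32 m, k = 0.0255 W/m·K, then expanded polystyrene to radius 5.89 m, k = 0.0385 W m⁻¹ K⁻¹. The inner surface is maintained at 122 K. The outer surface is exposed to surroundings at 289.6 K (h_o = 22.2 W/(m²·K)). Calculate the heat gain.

Q = 1880 W

Resistance network (inner→outer):
  R_nickel alloy = (1/4.87 − 1/4.89)/(4πk) = 8.398×10^-4/(4π·13.6) = 4.914×10^-6 K/W
  R_polyurethane foam = (1/4.89 − 1/5.32)/(4πk) = 0.01653/(4π·0.0255) = 0.05158 K/W
  R_expanded polystyrene = (1/5.32 − 1/5.89)/(4πk) = 0.01819/(4π·0.0385) = 0.03760 K/W
  R_conv,out = 1/(4πr²h) = 1/(4π·5.89²·22.2) = 1.033×10^-4 K/W
ΣR = 4.914×10^-6 + 0.05158 + 0.03760 + 1.033×10^-4 = 0.08929 K/W
Q = ΔT/ΣR = (122 K − 289.6 K)/0.08929 = -1880 W
(Negative Q ⇒ heat flows inward; heat gain = 1880 W.)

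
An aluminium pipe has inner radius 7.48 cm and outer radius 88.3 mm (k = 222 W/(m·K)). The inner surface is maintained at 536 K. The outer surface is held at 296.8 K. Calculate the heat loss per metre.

Q' = 2010 kW/m

Q' = 2πk·ΔT/ln(r₂/r₁) = 2π × 222 × 239.2 / ln(0.0883/0.0748) = 2.01×10^6 W/m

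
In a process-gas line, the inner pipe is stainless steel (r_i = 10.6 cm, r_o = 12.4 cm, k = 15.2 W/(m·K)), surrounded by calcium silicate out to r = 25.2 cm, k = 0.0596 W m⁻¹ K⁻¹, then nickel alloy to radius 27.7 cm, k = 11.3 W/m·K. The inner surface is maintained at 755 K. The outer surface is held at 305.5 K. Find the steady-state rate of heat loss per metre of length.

Q' = 237 W/m

Resistance network (inner→outer):
  R'_stainless steel = ln(0.124/0.106)/(2πk) = 0.1568/(2π·15.2) = 0.001642 m·K/W
  R'_calcium silicate = ln(0.252/0.124)/(2πk) = 0.7091/(2π·0.0596) = 1.894 m·K/W
  R'_nickel alloy = ln(0.277/0.252)/(2πk) = 0.09459/(2π·11.3) = 0.001332 m·K/W
ΣR = 0.001642 + 1.894 + 0.001332 = 1.897 m·K/W
Q' = ΔT/ΣR = (755 K − 305.5 K)/1.897 = 237 W/m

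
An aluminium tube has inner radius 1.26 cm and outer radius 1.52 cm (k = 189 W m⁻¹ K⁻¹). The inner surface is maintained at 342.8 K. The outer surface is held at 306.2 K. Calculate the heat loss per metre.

Q' = 232 kW/m

Q' = 2πk·ΔT/ln(r₂/r₁) = 2π × 189 × 36.6 / ln(0.0152/0.0126) = 2.32×10^5 W/m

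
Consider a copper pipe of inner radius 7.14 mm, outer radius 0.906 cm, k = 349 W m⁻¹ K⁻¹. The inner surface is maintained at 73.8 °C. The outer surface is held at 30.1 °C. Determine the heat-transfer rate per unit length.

Q' = 4.02×10^5 W/m

Q' = 2πk·ΔT/ln(r₂/r₁) = 2π × 349 × 43.7 / ln(0.00906/0.00714) = 4.02×10^5 W/m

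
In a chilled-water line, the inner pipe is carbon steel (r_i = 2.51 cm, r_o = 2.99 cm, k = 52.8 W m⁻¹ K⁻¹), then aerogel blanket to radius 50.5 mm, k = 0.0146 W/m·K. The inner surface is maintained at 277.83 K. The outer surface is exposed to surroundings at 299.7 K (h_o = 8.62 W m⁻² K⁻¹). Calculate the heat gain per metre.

Q' = 3.60 W/m

Series thermal resistances, inner to outer:
  R'_carbon steel = ln(0.0299/0.0251)/(2πk) = 0.1750/(2π·52.8) = 5.275×10^-4 m·K/W
  R'_aerogel blanket = ln(0.0505/0.0299)/(2πk) = 0.5241/(2π·0.0146) = 5.713 m·K/W
  R'_conv,out = 1/(2πr h) = 1/(2π·0.0505·8.62) = 0.3656 m·K/W
ΣR = 5.275×10^-4 + 5.713 + 0.3656 = 6.079 m·K/W
Q' = ΔT/ΣR = (277.83 K − 299.7 K)/6.079 = -3.60 W/m
(Negative Q' ⇒ heat flows inward; heat gain = 3.60 W/m.)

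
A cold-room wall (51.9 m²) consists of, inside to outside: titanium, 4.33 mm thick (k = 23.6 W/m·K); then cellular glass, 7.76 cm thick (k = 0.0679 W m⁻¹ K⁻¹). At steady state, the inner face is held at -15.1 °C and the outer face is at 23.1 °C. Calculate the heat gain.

Q = 1730 W

Series thermal resistances, inner to outer:
  R_titanium = L/(kA) = 0.00433/(23.6·51.9) = 3.535×10^-6 K/W
  R_cellular glass = L/(kA) = 0.0776/(0.0679·51.9) = 0.02202 K/W
ΣR = 3.535×10^-6 + 0.02202 = 0.02202 K/W
Q = ΔT/ΣR = (-15.1 °C − 23.1 °C)/0.02202 = -1730 W
(Negative Q ⇒ heat flows inward; heat gain = 1730 W.)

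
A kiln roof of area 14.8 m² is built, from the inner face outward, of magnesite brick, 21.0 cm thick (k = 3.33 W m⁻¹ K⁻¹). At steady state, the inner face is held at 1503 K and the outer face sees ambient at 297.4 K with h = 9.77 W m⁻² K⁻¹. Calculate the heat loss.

Q = 108 kW

Treat each layer as a resistance in series:
  R_magnesite brick = L/(kA) = 0.210/(3.33·14.8) = 0.004261 K/W
  R_conv,out = 1/(hA) = 1/(9.77·14.8) = 0.006916 K/W
ΣR = 0.004261 + 0.006916 = 0.01118 K/W
Q = ΔT/ΣR = (1503 K − 297.4 K)/0.01118 = 1.08×10^5 W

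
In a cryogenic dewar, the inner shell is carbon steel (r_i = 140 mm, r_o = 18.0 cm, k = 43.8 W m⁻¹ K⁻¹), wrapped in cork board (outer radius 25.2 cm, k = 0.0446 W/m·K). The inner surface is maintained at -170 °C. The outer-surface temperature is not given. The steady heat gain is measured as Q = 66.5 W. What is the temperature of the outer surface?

T_out = 18.5 °C

Series resistances:
  R_carbon steel = (1/0.140 − 1/0.180)/(4πk) = 1.587/(4π·43.8) = 0.002884 K/W
  R_cork board = (1/0.180 − 1/0.252)/(4πk) = 1.587/(4π·0.0446) = 2.832 K/W
ΣR = 2.835 K/W
ΔT = Q·ΣR = 66.5 × 2.835 = 188.5 K
Heat flows inward, so T_out = T_in + ΔT = -170 + 188.5 = 18.5 °C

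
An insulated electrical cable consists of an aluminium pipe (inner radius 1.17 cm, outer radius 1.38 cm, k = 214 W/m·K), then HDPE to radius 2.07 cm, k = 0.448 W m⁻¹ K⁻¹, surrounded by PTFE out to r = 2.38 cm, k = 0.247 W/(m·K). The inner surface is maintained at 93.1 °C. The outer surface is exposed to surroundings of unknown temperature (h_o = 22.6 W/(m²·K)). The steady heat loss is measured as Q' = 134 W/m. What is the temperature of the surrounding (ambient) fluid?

T_out = 22.1 °C

Series resistances:
  R'_aluminium = ln(0.0138/0.0117)/(2πk) = 0.1651/(2π·214) = 1.228×10^-4 m·K/W
  R'_HDPE = ln(0.0207/0.0138)/(2πk) = 0.4055/(2π·0.448) = 0.1440 m·K/W
  R'_PTFE = ln(0.0238/0.0207)/(2πk) = 0.1396/(2π·0.247) = 0.08992 m·K/W
  R'_conv,out = 1/(2πr h) = 1/(2π·0.0238·22.6) = 0.2959 m·K/W
ΣR = 0.5300 m·K/W
ΔT = Q'·ΣR = 134 × 0.5300 = 71.02 K
Heat flows outward, so T_out = T_in − ΔT = 93.1 − 71.02 = 22.1 °C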